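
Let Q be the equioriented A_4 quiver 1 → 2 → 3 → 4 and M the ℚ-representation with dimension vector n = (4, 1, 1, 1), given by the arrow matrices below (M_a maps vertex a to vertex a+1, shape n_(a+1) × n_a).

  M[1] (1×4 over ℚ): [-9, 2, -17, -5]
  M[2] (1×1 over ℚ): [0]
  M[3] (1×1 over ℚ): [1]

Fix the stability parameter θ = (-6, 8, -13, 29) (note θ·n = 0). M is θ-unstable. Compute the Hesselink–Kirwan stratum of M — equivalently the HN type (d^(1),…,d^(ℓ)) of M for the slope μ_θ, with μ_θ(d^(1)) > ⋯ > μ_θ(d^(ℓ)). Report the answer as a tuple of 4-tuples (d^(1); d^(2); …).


Interval decomposition of M: I[1,1]^3, I[1,2], I[3,4].
HN type (ℓ=4): μ^(1)=29; μ^(2)=8; μ^(3)=-6; μ^(4)=-13

((0, 0, 0, 1); (0, 1, 0, 0); (4, 0, 0, 0); (0, 0, 1, 0))


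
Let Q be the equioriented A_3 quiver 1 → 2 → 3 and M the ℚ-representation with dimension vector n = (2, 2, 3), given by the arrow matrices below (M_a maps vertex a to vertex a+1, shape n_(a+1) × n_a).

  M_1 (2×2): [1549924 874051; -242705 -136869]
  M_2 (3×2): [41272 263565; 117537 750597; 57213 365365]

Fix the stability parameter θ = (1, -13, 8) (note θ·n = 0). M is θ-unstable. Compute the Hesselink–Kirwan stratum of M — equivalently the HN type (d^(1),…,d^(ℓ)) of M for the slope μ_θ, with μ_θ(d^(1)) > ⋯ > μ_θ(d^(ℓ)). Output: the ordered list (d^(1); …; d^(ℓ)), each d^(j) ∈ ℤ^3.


Barcode: M ≅ I[1,3]^2, I[3,3]. HN layers by μ_θ (2 steps, strictly decreasing):
  μ^(1)=8; μ^(2)=-6

((0, 0, 3); (2, 2, 0))


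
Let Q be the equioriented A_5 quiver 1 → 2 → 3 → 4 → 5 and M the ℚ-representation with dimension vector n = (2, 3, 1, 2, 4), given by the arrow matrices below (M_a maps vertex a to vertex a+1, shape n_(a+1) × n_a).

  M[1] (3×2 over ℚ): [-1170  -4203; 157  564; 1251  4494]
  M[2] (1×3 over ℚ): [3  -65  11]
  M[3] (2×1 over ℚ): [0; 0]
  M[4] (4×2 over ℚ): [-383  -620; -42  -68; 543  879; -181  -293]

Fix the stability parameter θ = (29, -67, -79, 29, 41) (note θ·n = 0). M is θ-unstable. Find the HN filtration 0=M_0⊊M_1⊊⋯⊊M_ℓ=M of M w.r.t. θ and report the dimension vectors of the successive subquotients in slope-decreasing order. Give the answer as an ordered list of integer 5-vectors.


Via rank(M_{q-1}∘⋯∘M_p): M ≅ I[1,2], I[1,3], I[2,2], I[4,5]^2, I[5,5]^2.
μ_θ-semistable layers: μ^(1)=41; μ^(2)=29; μ^(3)=-19; μ^(4)=-39; μ^(5)=-67

((0, 0, 0, 0, 4); (0, 0, 0, 2, 0); (1, 1, 0, 0, 0); (1, 1, 1, 0, 0); (0, 1, 0, 0, 0))


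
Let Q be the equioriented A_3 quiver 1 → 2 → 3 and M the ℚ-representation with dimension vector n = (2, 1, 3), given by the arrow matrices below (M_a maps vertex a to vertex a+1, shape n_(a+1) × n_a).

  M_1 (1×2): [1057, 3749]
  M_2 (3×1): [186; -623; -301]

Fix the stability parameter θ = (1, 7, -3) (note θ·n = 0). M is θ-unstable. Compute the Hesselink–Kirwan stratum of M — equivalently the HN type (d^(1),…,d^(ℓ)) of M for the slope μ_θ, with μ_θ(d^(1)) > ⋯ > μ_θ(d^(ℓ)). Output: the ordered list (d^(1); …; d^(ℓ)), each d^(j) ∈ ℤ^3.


Barcode: M ≅ I[1,1], I[1,3], I[3,3]^2. HN layers by μ_θ (3 steps, strictly decreasing):
  μ^(1)=2; μ^(2)=1; μ^(3)=-3

((0, 1, 1); (2, 0, 0); (0, 0, 2))


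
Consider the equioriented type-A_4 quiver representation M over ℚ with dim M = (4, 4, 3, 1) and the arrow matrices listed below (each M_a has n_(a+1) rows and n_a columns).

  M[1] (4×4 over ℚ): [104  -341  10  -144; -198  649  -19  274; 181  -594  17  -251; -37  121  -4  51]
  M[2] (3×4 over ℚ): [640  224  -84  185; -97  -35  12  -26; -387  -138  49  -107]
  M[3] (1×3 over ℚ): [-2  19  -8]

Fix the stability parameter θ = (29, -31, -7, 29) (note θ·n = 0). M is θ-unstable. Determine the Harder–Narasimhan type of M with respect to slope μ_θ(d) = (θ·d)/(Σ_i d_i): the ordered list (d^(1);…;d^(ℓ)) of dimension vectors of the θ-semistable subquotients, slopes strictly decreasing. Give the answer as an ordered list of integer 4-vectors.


Via rank(M_{q-1}∘⋯∘M_p): M ≅ I[1,1], I[1,2], I[1,3], I[1,4], I[2,3].
μ_θ-semistable layers: μ^(1)=29; μ^(2)=-1; μ^(3)=-3; μ^(4)=-7; μ^(5)=-31

((1, 0, 0, 1); (1, 1, 0, 0); (2, 2, 2, 0); (0, 0, 1, 0); (0, 1, 0, 0))


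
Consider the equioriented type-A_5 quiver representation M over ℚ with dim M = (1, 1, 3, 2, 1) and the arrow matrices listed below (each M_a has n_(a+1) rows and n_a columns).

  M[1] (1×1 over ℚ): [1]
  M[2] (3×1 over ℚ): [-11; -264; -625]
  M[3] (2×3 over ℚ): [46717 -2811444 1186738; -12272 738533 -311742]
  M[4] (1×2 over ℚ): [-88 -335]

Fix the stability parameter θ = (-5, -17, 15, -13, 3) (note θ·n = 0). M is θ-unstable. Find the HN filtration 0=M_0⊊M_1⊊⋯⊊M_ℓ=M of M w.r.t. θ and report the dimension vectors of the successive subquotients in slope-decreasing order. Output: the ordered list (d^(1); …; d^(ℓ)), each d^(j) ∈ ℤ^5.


Barcode: M ≅ I[1,5], I[3,3], I[3,4]. HN layers by μ_θ (4 steps, strictly decreasing):
  μ^(1)=15; μ^(2)=3; μ^(3)=1; μ^(4)=-11

((0, 0, 1, 0, 0); (0, 0, 0, 0, 1); (0, 0, 2, 2, 0); (1, 1, 0, 0, 0))


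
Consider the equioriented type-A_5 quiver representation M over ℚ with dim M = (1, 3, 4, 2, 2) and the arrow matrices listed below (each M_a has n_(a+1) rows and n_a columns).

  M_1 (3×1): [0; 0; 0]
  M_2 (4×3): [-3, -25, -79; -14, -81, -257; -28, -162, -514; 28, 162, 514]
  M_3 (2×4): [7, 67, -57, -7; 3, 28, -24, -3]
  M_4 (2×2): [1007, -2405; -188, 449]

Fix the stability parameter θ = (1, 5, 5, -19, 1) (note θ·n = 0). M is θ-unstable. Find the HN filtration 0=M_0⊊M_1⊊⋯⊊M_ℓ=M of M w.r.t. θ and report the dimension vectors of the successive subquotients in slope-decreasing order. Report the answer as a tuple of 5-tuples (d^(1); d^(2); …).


Interval decomposition of M: I[1,1], I[2,2], I[2,5]^2, I[3,3]^2.
HN type (ℓ=3): μ^(1)=5; μ^(2)=1; μ^(3)=-3

((0, 1, 2, 0, 0); (1, 0, 0, 0, 2); (0, 2, 2, 2, 0))


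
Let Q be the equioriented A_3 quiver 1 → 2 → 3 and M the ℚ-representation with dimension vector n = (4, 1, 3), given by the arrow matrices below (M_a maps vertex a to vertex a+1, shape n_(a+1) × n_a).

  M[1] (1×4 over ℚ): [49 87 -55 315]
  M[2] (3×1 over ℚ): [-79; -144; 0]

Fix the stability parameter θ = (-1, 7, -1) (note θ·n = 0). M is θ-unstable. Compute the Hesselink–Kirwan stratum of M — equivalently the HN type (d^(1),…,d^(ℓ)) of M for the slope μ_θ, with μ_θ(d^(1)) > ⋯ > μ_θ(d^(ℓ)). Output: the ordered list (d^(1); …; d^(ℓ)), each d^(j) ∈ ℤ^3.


Barcode: M ≅ I[1,1]^3, I[1,3], I[3,3]^2. HN layers by μ_θ (2 steps, strictly decreasing):
  μ^(1)=3; μ^(2)=-1

((0, 1, 1); (4, 0, 2))


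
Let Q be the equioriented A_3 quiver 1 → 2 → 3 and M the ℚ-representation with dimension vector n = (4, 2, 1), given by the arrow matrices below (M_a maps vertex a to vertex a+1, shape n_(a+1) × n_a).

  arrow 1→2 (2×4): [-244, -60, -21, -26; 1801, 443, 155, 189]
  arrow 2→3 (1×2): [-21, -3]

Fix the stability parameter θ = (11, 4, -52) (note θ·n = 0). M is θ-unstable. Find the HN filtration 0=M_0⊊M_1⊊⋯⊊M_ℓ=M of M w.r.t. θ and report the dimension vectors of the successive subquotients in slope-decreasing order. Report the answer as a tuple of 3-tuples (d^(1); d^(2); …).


Interval decomposition of M: I[1,1]^2, I[1,2], I[1,3].
HN type (ℓ=3): μ^(1)=11; μ^(2)=15/2; μ^(3)=-37/3

((2, 0, 0); (1, 1, 0); (1, 1, 1))


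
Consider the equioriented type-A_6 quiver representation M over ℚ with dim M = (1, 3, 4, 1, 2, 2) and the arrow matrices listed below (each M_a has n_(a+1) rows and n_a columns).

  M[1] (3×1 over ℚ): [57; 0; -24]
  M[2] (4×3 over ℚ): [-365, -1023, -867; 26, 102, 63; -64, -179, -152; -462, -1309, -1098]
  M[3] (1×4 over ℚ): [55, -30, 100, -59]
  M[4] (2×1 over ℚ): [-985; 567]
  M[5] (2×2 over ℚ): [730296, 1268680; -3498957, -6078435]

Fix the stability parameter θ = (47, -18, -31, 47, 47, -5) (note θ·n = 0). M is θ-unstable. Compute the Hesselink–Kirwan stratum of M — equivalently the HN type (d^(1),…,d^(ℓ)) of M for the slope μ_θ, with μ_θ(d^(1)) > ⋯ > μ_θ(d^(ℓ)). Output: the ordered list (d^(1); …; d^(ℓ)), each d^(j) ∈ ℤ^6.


Barcode: M ≅ I[1,5], I[2,3]^2, I[3,3], I[5,6], I[6,6]. HN layers by μ_θ (6 steps, strictly decreasing):
  μ^(1)=47; μ^(2)=21; μ^(3)=-2/3; μ^(4)=-5; μ^(5)=-49/2; μ^(6)=-31

((0, 0, 0, 1, 1, 0); (0, 0, 0, 0, 1, 1); (1, 1, 1, 0, 0, 0); (0, 0, 0, 0, 0, 1); (0, 2, 2, 0, 0, 0); (0, 0, 1, 0, 0, 0))


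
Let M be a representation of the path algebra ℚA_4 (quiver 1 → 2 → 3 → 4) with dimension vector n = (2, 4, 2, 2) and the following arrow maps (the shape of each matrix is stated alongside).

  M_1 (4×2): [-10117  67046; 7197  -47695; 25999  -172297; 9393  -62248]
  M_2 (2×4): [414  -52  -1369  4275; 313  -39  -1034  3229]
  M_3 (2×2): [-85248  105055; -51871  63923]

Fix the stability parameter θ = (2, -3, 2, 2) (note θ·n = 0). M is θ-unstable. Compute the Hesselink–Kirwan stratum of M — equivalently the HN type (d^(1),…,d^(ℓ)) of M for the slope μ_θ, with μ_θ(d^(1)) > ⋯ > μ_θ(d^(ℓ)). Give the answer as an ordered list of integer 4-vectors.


Interval decomposition of M: I[1,4]^2, I[2,2]^2.
HN type (ℓ=3): μ^(1)=2; μ^(2)=-1/2; μ^(3)=-3

((0, 0, 2, 2); (2, 2, 0, 0); (0, 2, 0, 0))


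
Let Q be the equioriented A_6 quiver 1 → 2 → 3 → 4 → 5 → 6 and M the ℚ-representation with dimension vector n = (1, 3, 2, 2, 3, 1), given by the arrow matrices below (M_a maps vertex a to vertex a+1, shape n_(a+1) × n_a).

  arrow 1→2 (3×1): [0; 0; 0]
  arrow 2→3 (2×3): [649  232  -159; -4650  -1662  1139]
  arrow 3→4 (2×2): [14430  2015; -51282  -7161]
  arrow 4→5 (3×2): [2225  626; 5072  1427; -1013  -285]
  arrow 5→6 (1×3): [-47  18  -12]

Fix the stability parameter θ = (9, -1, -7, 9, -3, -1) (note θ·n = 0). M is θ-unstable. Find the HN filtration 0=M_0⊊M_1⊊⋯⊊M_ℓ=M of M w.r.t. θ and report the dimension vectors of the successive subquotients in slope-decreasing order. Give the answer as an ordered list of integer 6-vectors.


Barcode: M ≅ I[1,1], I[2,2], I[2,3], I[2,6], I[4,5], I[5,5]. HN layers by μ_θ (6 steps, strictly decreasing):
  μ^(1)=9; μ^(2)=3; μ^(3)=5/3; μ^(4)=-1; μ^(5)=-3; μ^(6)=-4

((1, 0, 0, 0, 0, 0); (0, 0, 0, 1, 1, 0); (0, 0, 0, 1, 1, 1); (0, 1, 0, 0, 0, 0); (0, 0, 0, 0, 1, 0); (0, 2, 2, 0, 0, 0))


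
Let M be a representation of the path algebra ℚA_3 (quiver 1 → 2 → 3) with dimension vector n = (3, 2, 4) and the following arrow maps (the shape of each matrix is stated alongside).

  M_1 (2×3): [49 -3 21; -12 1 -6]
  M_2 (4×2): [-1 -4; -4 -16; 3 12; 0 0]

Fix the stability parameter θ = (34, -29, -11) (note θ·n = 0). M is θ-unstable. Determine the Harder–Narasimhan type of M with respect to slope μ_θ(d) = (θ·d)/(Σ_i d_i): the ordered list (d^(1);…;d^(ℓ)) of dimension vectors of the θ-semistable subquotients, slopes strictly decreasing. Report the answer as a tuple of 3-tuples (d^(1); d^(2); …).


Barcode: M ≅ I[1,1], I[1,2], I[1,3], I[3,3]^3. HN layers by μ_θ (4 steps, strictly decreasing):
  μ^(1)=34; μ^(2)=5/2; μ^(3)=-2; μ^(4)=-11

((1, 0, 0); (1, 1, 0); (1, 1, 1); (0, 0, 3))


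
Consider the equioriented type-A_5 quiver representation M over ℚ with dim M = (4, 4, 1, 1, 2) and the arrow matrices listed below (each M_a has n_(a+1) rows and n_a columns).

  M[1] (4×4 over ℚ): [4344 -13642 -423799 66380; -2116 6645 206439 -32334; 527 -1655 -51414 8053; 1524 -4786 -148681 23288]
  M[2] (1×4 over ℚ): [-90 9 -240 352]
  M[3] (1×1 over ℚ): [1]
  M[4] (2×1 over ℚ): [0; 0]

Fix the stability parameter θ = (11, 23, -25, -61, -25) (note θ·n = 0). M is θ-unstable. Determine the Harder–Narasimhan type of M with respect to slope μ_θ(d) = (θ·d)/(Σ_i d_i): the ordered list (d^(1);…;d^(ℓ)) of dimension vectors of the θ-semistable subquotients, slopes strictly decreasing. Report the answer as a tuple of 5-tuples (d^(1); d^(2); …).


Barcode: M ≅ I[1,1], I[1,2]^2, I[1,4], I[2,2], I[5,5]^2. HN layers by μ_θ (4 steps, strictly decreasing):
  μ^(1)=23; μ^(2)=11; μ^(3)=-13; μ^(4)=-25

((0, 3, 0, 0, 0); (3, 0, 0, 0, 0); (1, 1, 1, 1, 0); (0, 0, 0, 0, 2))


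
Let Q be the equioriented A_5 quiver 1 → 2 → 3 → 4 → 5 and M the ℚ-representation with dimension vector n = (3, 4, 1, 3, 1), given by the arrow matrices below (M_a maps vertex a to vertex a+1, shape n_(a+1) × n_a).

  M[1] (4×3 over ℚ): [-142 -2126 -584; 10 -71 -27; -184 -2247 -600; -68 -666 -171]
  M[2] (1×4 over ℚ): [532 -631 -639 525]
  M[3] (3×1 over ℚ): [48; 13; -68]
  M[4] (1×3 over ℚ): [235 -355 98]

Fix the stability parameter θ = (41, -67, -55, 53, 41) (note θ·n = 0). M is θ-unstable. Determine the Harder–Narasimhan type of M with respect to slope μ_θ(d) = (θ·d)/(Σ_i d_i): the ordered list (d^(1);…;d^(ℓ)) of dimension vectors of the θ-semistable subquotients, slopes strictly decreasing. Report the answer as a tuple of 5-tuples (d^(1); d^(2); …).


Barcode: M ≅ I[1,2]^2, I[1,5], I[2,2], I[4,4]^2. HN layers by μ_θ (5 steps, strictly decreasing):
  μ^(1)=53; μ^(2)=47; μ^(3)=-13; μ^(4)=-27; μ^(5)=-67

((0, 0, 0, 2, 0); (0, 0, 0, 1, 1); (2, 2, 0, 0, 0); (1, 1, 1, 0, 0); (0, 1, 0, 0, 0))


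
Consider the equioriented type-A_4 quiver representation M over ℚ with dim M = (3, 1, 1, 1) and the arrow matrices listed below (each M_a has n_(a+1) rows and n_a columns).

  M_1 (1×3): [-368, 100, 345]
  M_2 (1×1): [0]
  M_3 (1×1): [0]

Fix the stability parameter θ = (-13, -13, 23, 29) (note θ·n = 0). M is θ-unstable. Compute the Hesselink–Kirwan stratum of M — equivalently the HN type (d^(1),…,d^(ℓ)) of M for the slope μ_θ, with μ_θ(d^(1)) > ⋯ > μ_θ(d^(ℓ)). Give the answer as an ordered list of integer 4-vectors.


Interval decomposition of M: I[1,1]^2, I[1,2], I[3,3], I[4,4].
HN type (ℓ=3): μ^(1)=29; μ^(2)=23; μ^(3)=-13

((0, 0, 0, 1); (0, 0, 1, 0); (3, 1, 0, 0))


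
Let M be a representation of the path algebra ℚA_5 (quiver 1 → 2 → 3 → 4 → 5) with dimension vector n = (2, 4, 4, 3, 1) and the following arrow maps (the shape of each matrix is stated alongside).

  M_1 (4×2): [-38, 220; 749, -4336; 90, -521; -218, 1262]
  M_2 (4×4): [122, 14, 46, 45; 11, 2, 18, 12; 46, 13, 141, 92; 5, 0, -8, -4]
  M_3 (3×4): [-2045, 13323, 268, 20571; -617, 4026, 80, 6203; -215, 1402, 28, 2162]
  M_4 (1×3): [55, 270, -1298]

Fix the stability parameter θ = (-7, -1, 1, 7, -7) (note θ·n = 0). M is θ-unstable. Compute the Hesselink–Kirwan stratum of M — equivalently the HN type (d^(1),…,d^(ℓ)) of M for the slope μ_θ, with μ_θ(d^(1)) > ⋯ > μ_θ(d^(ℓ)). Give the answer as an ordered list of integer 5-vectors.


Interval decomposition of M: I[1,4], I[1,5], I[2,3], I[2,4].
HN type (ℓ=5): μ^(1)=7; μ^(2)=1; μ^(3)=1/3; μ^(4)=-1; μ^(5)=-7

((0, 0, 0, 2, 0); (0, 0, 3, 0, 0); (0, 0, 1, 1, 1); (0, 4, 0, 0, 0); (2, 0, 0, 0, 0))


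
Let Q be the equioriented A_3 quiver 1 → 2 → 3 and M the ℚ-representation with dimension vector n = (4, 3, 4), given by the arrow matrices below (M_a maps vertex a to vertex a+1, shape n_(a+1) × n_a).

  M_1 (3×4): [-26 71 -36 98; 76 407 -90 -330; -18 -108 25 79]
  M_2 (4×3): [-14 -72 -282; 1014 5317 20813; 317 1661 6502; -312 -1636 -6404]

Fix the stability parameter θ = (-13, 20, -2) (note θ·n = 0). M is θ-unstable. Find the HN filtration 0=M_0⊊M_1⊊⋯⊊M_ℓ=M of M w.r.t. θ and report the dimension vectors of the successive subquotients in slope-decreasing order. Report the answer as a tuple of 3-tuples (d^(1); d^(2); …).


Barcode: M ≅ I[1,1], I[1,2], I[1,3]^2, I[3,3]^2. HN layers by μ_θ (4 steps, strictly decreasing):
  μ^(1)=20; μ^(2)=9; μ^(3)=-2; μ^(4)=-13

((0, 1, 0); (0, 2, 2); (0, 0, 2); (4, 0, 0))


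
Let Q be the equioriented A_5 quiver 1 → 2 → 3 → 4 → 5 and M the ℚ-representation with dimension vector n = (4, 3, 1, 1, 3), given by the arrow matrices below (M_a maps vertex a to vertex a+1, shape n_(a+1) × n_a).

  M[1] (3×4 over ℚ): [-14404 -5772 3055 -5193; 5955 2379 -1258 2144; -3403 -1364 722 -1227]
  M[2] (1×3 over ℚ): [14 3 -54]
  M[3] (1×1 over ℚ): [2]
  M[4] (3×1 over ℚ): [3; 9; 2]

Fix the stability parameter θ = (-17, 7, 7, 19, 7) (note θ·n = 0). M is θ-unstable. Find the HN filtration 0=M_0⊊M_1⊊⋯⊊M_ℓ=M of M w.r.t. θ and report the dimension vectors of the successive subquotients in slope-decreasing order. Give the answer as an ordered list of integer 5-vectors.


Barcode: M ≅ I[1,1], I[1,2]^2, I[1,5], I[5,5]^2. HN layers by μ_θ (3 steps, strictly decreasing):
  μ^(1)=13; μ^(2)=7; μ^(3)=-17

((0, 0, 0, 1, 1); (0, 3, 1, 0, 2); (4, 0, 0, 0, 0))


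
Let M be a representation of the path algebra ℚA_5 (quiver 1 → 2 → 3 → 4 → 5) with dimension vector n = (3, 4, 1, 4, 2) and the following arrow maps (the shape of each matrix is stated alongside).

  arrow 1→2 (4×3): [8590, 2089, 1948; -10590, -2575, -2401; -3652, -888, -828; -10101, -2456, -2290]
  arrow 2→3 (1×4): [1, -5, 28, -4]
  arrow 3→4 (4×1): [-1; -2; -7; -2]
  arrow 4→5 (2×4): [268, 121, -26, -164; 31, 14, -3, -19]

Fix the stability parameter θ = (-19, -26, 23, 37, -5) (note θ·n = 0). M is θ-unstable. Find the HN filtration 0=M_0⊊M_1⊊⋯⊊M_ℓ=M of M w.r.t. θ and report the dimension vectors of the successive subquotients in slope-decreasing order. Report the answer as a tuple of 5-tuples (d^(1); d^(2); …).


Via rank(M_{q-1}∘⋯∘M_p): M ≅ I[1,2]^2, I[1,4], I[2,2], I[4,4], I[4,5]^2.
μ_θ-semistable layers: μ^(1)=37; μ^(2)=23; μ^(3)=16; μ^(4)=-45/2; μ^(5)=-26

((0, 0, 0, 2, 0); (0, 0, 1, 0, 0); (0, 0, 0, 2, 2); (3, 3, 0, 0, 0); (0, 1, 0, 0, 0))


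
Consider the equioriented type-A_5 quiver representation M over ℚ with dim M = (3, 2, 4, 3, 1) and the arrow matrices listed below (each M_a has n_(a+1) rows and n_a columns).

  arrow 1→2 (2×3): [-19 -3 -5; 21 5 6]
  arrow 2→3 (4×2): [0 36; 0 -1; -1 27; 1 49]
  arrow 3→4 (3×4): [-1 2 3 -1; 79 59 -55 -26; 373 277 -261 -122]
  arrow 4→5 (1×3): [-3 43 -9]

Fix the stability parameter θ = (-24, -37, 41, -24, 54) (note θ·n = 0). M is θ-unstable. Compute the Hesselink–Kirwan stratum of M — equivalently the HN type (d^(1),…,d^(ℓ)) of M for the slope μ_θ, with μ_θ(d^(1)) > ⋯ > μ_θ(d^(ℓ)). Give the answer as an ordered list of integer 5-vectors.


Via rank(M_{q-1}∘⋯∘M_p): M ≅ I[1,1], I[1,4], I[1,5], I[3,3]^2, I[4,4].
μ_θ-semistable layers: μ^(1)=54; μ^(2)=41; μ^(3)=17/2; μ^(4)=-24; μ^(5)=-61/2

((0, 0, 0, 0, 1); (0, 0, 2, 0, 0); (0, 0, 2, 2, 0); (1, 0, 0, 1, 0); (2, 2, 0, 0, 0))


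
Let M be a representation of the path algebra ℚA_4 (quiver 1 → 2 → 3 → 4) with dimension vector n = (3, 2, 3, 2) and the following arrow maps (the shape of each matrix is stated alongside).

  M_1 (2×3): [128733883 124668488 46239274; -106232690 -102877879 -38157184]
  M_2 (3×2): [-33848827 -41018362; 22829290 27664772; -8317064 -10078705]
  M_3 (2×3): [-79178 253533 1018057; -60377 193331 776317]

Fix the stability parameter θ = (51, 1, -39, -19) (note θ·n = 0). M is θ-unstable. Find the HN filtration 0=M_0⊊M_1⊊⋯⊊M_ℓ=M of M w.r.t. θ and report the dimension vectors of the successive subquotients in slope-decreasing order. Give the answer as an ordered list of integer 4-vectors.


Via rank(M_{q-1}∘⋯∘M_p): M ≅ I[1,1], I[1,4]^2, I[3,3].
μ_θ-semistable layers: μ^(1)=51; μ^(2)=-3/2; μ^(3)=-39

((1, 0, 0, 0); (2, 2, 2, 2); (0, 0, 1, 0))


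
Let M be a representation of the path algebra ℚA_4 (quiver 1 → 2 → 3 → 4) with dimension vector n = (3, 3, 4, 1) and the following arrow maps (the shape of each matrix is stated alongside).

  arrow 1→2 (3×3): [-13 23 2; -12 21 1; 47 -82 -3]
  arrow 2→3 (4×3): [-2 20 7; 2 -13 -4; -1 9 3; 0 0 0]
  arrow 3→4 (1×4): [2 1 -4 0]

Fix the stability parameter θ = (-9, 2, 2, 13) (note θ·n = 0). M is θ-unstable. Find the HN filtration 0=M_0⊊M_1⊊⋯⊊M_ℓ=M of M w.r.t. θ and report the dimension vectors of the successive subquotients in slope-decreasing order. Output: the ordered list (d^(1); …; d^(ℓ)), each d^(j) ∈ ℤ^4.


Interval decomposition of M: I[1,1], I[1,3], I[1,4], I[2,3], I[3,3].
HN type (ℓ=3): μ^(1)=13; μ^(2)=2; μ^(3)=-9

((0, 0, 0, 1); (0, 3, 4, 0); (3, 0, 0, 0))


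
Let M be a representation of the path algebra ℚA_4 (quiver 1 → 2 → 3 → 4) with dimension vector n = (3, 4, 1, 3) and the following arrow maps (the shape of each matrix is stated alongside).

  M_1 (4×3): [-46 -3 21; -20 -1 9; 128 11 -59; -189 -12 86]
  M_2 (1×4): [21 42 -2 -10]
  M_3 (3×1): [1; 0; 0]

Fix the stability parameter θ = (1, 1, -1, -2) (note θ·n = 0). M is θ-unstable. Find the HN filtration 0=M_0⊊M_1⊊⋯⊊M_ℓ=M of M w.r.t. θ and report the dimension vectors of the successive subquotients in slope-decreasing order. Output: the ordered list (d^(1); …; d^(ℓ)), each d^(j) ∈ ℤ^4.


Barcode: M ≅ I[1,2]^2, I[1,4], I[2,2], I[4,4]^2. HN layers by μ_θ (3 steps, strictly decreasing):
  μ^(1)=1; μ^(2)=-1/4; μ^(3)=-2

((2, 3, 0, 0); (1, 1, 1, 1); (0, 0, 0, 2))


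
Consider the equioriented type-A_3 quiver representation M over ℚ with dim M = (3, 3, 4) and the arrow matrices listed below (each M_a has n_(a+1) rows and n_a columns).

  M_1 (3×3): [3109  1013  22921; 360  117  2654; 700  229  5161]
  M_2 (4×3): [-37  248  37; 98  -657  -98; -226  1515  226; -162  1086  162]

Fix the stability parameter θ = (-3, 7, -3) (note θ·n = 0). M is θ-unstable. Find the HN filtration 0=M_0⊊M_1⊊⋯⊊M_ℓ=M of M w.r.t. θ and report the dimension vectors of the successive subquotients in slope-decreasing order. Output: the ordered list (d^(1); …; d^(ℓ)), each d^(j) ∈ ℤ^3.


Barcode: M ≅ I[1,2], I[1,3]^2, I[3,3]^2. HN layers by μ_θ (3 steps, strictly decreasing):
  μ^(1)=7; μ^(2)=2; μ^(3)=-3

((0, 1, 0); (0, 2, 2); (3, 0, 2))


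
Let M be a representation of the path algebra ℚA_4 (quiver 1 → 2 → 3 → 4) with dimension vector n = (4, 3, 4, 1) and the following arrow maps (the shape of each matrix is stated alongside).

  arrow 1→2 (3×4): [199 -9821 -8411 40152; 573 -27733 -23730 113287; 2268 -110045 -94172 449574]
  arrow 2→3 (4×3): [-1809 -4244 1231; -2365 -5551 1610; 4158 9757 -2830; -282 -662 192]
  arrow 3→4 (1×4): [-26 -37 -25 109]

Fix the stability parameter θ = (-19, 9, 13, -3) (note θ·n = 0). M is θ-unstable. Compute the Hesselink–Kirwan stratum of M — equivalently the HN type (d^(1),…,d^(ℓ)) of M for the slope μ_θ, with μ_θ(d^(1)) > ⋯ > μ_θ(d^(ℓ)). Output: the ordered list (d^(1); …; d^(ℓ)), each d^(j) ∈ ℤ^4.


Interval decomposition of M: I[1,1], I[1,3]^2, I[1,4], I[3,3].
HN type (ℓ=4): μ^(1)=13; μ^(2)=9; μ^(3)=19/3; μ^(4)=-19

((0, 0, 3, 0); (0, 2, 0, 0); (0, 1, 1, 1); (4, 0, 0, 0))


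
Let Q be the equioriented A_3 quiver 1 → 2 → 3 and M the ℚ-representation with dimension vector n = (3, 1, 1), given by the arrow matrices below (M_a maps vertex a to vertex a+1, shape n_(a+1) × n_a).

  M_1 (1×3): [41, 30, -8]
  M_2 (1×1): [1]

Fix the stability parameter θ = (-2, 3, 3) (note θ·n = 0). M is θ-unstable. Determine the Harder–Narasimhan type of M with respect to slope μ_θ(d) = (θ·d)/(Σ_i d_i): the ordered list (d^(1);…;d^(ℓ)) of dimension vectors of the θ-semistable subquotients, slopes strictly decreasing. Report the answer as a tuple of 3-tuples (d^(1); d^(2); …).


Barcode: M ≅ I[1,1]^2, I[1,3]. HN layers by μ_θ (2 steps, strictly decreasing):
  μ^(1)=3; μ^(2)=-2

((0, 1, 1); (3, 0, 0))


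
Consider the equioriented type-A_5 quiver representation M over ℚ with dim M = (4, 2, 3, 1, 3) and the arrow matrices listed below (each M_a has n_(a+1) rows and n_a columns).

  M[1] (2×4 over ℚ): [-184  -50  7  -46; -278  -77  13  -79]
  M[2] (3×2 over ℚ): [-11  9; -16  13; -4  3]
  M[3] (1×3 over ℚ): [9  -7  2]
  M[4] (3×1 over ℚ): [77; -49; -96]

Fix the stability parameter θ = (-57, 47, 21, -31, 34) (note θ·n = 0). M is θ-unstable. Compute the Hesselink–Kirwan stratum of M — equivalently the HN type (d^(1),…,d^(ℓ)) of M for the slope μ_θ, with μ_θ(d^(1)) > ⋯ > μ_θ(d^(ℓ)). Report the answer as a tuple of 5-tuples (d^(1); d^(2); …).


Interval decomposition of M: I[1,1]^2, I[1,3], I[1,5], I[3,3], I[5,5]^2.
HN type (ℓ=4): μ^(1)=34; μ^(2)=21; μ^(3)=37/3; μ^(4)=-57

((0, 1, 1, 0, 3); (0, 0, 1, 0, 0); (0, 1, 1, 1, 0); (4, 0, 0, 0, 0))


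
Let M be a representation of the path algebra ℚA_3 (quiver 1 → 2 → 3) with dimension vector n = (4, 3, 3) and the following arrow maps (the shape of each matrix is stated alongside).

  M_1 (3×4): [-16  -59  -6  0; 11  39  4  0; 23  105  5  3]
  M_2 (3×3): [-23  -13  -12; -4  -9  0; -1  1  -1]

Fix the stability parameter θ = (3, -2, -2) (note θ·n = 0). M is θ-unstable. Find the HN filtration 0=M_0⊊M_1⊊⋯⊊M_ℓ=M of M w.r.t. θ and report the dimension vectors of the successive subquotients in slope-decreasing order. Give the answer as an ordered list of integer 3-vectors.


Interval decomposition of M: I[1,1], I[1,3]^3.
HN type (ℓ=2): μ^(1)=3; μ^(2)=-1/3

((1, 0, 0); (3, 3, 3))


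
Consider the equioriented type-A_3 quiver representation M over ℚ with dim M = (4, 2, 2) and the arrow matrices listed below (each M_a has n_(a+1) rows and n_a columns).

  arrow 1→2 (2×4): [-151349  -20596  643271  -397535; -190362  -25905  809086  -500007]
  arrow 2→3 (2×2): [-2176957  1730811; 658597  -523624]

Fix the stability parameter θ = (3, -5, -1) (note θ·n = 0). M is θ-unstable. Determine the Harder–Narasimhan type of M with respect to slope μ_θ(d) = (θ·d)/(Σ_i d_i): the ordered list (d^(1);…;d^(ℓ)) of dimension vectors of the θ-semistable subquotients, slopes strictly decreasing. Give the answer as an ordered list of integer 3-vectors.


Barcode: M ≅ I[1,1]^2, I[1,3]^2. HN layers by μ_θ (2 steps, strictly decreasing):
  μ^(1)=3; μ^(2)=-1

((2, 0, 0); (2, 2, 2))


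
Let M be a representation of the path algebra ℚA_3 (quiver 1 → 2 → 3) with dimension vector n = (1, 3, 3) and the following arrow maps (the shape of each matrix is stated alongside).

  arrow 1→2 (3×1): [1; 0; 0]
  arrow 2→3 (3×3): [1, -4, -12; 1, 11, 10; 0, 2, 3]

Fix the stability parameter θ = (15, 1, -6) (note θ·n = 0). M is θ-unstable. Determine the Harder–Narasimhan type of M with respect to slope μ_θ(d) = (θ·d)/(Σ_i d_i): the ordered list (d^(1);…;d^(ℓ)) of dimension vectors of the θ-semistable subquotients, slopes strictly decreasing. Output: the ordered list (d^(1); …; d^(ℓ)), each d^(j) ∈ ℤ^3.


Interval decomposition of M: I[1,3], I[2,3]^2.
HN type (ℓ=2): μ^(1)=10/3; μ^(2)=-5/2

((1, 1, 1); (0, 2, 2))


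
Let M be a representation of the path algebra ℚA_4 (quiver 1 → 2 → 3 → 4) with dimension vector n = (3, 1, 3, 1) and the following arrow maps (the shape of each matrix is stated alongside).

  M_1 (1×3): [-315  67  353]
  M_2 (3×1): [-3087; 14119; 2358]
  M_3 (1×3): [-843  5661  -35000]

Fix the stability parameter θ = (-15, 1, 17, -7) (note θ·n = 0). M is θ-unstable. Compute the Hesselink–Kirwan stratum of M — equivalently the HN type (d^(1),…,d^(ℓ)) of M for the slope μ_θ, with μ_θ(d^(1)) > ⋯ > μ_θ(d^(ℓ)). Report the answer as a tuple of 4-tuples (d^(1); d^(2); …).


Via rank(M_{q-1}∘⋯∘M_p): M ≅ I[1,1]^2, I[1,3], I[3,3], I[3,4].
μ_θ-semistable layers: μ^(1)=17; μ^(2)=5; μ^(3)=1; μ^(4)=-15

((0, 0, 2, 0); (0, 0, 1, 1); (0, 1, 0, 0); (3, 0, 0, 0))


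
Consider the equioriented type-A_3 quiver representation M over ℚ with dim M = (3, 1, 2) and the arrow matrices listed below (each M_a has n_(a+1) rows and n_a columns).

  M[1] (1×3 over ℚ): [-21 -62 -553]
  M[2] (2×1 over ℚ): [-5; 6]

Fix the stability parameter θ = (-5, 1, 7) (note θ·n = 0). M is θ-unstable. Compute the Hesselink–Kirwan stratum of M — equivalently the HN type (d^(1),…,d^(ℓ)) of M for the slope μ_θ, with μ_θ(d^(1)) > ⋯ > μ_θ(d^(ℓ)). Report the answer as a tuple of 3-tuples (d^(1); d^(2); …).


Via rank(M_{q-1}∘⋯∘M_p): M ≅ I[1,1]^2, I[1,3], I[3,3].
μ_θ-semistable layers: μ^(1)=7; μ^(2)=1; μ^(3)=-5

((0, 0, 2); (0, 1, 0); (3, 0, 0))


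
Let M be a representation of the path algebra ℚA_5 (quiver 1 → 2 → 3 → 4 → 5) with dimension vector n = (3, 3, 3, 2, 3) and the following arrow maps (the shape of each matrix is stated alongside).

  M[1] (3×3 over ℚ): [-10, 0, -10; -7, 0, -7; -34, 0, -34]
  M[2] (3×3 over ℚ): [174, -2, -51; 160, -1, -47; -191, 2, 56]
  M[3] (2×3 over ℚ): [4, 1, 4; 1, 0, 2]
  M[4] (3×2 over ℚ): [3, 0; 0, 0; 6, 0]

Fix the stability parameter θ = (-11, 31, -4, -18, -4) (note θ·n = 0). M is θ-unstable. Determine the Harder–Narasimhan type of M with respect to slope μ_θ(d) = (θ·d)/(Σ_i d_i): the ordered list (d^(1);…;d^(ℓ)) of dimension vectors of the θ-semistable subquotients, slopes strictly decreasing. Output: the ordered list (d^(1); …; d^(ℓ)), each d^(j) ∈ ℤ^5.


Interval decomposition of M: I[1,1]^2, I[1,5], I[2,3], I[2,4], I[5,5]^2.
HN type (ℓ=5): μ^(1)=27/2; μ^(2)=3; μ^(3)=5/4; μ^(4)=-4; μ^(5)=-11

((0, 1, 1, 0, 0); (0, 1, 1, 1, 0); (0, 1, 1, 1, 1); (0, 0, 0, 0, 2); (3, 0, 0, 0, 0))


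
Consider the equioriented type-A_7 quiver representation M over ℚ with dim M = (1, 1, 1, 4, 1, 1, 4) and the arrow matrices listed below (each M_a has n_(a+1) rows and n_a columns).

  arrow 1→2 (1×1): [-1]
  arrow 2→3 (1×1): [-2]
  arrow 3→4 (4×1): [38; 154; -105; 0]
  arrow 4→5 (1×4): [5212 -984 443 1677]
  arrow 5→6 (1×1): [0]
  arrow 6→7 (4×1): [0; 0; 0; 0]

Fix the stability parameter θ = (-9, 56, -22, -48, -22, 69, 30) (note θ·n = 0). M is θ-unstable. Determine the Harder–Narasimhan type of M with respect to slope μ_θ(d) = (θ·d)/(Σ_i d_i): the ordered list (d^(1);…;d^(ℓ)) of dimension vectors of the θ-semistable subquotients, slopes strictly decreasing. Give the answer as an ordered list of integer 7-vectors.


Interval decomposition of M: I[1,5], I[4,4]^3, I[6,6], I[7,7]^4.
HN type (ℓ=4): μ^(1)=69; μ^(2)=30; μ^(3)=-9; μ^(4)=-48

((0, 0, 0, 0, 0, 1, 0); (0, 0, 0, 0, 0, 0, 4); (1, 1, 1, 1, 1, 0, 0); (0, 0, 0, 3, 0, 0, 0))


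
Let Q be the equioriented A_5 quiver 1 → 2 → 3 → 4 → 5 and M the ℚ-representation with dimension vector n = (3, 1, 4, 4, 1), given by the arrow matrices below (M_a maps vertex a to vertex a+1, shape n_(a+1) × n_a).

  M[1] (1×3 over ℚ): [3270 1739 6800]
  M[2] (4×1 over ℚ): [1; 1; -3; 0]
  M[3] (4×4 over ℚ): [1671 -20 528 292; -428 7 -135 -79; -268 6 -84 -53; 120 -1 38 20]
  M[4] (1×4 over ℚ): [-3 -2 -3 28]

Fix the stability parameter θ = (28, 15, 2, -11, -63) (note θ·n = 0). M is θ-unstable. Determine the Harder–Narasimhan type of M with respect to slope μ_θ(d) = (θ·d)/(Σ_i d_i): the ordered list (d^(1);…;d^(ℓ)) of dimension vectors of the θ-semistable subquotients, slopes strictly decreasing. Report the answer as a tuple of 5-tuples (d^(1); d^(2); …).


Interval decomposition of M: I[1,1]^2, I[1,5], I[3,4]^3.
HN type (ℓ=3): μ^(1)=28; μ^(2)=-9/2; μ^(3)=-29/5

((2, 0, 0, 0, 0); (0, 0, 3, 3, 0); (1, 1, 1, 1, 1))


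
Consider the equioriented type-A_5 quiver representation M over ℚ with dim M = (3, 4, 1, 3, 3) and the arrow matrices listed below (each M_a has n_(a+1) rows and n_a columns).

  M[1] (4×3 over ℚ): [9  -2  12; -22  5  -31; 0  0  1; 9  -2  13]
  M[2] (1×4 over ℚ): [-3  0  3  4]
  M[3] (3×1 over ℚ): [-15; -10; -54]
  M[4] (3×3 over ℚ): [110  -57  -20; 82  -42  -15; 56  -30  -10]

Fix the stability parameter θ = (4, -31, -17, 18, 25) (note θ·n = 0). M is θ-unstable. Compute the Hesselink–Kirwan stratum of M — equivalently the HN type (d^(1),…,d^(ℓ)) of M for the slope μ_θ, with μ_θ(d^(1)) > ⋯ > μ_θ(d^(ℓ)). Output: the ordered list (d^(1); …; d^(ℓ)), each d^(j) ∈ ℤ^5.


Interval decomposition of M: I[1,2]^2, I[1,4], I[2,2], I[4,5]^2, I[5,5].
HN type (ℓ=5): μ^(1)=25; μ^(2)=18; μ^(3)=-27/2; μ^(4)=-44/3; μ^(5)=-31

((0, 0, 0, 0, 3); (0, 0, 0, 3, 0); (2, 2, 0, 0, 0); (1, 1, 1, 0, 0); (0, 1, 0, 0, 0))


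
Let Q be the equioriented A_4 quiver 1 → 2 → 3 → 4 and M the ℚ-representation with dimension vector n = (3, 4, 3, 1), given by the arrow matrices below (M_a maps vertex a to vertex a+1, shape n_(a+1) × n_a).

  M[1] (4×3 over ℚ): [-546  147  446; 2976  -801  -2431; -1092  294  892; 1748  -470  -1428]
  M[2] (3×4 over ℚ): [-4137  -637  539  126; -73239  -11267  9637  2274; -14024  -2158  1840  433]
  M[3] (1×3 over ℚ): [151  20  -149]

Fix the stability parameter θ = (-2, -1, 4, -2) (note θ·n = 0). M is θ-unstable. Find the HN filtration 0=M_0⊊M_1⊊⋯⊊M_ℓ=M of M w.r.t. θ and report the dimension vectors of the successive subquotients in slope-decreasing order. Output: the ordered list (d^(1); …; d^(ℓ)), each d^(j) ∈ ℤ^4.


Interval decomposition of M: I[1,1], I[1,2], I[1,4], I[2,2], I[2,3], I[3,3].
HN type (ℓ=4): μ^(1)=4; μ^(2)=1; μ^(3)=-1; μ^(4)=-2

((0, 0, 2, 0); (0, 0, 1, 1); (0, 4, 0, 0); (3, 0, 0, 0))


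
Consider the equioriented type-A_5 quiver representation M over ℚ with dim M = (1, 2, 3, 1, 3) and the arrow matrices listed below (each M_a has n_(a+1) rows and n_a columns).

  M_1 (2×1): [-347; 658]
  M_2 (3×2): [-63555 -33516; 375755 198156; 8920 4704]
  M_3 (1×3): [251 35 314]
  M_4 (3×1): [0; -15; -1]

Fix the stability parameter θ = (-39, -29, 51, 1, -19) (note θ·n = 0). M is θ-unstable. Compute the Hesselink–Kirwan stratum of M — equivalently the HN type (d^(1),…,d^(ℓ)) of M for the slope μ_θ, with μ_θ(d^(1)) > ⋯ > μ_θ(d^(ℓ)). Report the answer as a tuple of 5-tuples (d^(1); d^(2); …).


Barcode: M ≅ I[1,3], I[2,2], I[3,3], I[3,5], I[5,5]^2. HN layers by μ_θ (5 steps, strictly decreasing):
  μ^(1)=51; μ^(2)=11; μ^(3)=-19; μ^(4)=-29; μ^(5)=-39

((0, 0, 2, 0, 0); (0, 0, 1, 1, 1); (0, 0, 0, 0, 2); (0, 2, 0, 0, 0); (1, 0, 0, 0, 0))


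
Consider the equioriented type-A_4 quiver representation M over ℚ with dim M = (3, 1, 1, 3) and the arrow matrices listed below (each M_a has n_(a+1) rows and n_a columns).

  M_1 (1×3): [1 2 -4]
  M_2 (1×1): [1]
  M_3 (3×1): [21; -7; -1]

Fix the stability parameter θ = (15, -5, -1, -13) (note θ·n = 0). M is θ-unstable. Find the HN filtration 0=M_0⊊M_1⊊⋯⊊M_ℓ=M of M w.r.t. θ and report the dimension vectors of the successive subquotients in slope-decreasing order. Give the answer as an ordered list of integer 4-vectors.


Via rank(M_{q-1}∘⋯∘M_p): M ≅ I[1,1]^2, I[1,4], I[4,4]^2.
μ_θ-semistable layers: μ^(1)=15; μ^(2)=-1; μ^(3)=-13

((2, 0, 0, 0); (1, 1, 1, 1); (0, 0, 0, 2))


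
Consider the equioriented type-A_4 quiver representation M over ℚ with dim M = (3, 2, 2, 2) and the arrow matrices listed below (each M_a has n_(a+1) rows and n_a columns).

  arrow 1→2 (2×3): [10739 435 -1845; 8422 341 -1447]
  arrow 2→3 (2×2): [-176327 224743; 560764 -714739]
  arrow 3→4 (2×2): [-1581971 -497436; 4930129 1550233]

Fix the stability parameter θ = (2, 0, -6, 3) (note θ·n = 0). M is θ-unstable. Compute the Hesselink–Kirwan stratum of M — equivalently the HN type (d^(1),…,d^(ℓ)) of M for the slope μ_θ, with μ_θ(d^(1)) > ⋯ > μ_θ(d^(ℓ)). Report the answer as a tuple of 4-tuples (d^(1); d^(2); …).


Interval decomposition of M: I[1,1], I[1,4]^2.
HN type (ℓ=3): μ^(1)=3; μ^(2)=2; μ^(3)=-4/3

((0, 0, 0, 2); (1, 0, 0, 0); (2, 2, 2, 0))


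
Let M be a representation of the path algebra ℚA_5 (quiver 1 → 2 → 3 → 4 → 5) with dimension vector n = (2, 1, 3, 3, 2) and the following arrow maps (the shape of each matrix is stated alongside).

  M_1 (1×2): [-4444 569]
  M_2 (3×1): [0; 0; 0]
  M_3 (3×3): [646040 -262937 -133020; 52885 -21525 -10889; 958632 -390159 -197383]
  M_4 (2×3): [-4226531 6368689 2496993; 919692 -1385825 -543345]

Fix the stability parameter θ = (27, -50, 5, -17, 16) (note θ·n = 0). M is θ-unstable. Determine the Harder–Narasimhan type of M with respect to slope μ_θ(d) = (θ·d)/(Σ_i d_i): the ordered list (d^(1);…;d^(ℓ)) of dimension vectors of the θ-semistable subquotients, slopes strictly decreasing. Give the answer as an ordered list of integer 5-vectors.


Via rank(M_{q-1}∘⋯∘M_p): M ≅ I[1,1], I[1,2], I[3,4], I[3,5]^2.
μ_θ-semistable layers: μ^(1)=27; μ^(2)=16; μ^(3)=-6; μ^(4)=-23/2

((1, 0, 0, 0, 0); (0, 0, 0, 0, 2); (0, 0, 3, 3, 0); (1, 1, 0, 0, 0))


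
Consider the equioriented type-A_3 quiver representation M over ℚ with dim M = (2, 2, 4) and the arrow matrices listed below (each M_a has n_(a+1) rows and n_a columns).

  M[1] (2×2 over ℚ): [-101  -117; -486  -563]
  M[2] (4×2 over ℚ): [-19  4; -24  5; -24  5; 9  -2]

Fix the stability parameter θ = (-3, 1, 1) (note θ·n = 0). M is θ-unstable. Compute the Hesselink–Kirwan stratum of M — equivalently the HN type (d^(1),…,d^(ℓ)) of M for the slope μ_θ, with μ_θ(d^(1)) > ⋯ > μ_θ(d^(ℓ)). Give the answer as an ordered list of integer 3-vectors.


Via rank(M_{q-1}∘⋯∘M_p): M ≅ I[1,3]^2, I[3,3]^2.
μ_θ-semistable layers: μ^(1)=1; μ^(2)=-3

((0, 2, 4); (2, 0, 0))


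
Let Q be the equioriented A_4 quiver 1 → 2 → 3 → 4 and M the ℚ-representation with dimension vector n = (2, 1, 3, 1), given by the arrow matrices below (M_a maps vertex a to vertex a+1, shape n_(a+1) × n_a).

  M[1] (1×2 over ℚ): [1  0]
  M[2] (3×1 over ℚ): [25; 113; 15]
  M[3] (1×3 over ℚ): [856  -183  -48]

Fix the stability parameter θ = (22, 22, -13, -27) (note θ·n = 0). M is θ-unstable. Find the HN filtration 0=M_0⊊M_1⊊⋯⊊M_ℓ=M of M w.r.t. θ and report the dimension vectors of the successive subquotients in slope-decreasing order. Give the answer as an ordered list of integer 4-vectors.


Barcode: M ≅ I[1,1], I[1,4], I[3,3]^2. HN layers by μ_θ (3 steps, strictly decreasing):
  μ^(1)=22; μ^(2)=1; μ^(3)=-13

((1, 0, 0, 0); (1, 1, 1, 1); (0, 0, 2, 0))


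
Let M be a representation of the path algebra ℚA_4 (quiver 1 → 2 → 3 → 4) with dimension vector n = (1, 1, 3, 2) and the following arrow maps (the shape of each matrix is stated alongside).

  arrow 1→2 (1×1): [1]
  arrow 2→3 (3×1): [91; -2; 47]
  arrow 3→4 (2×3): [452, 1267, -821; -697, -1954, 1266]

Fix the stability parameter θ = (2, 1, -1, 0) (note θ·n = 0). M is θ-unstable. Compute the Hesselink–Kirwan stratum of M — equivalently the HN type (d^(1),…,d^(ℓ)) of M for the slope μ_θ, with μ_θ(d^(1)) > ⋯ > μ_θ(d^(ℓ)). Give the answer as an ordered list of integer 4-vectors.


Barcode: M ≅ I[1,4], I[3,3], I[3,4]. HN layers by μ_θ (3 steps, strictly decreasing):
  μ^(1)=1/2; μ^(2)=0; μ^(3)=-1

((1, 1, 1, 1); (0, 0, 0, 1); (0, 0, 2, 0))


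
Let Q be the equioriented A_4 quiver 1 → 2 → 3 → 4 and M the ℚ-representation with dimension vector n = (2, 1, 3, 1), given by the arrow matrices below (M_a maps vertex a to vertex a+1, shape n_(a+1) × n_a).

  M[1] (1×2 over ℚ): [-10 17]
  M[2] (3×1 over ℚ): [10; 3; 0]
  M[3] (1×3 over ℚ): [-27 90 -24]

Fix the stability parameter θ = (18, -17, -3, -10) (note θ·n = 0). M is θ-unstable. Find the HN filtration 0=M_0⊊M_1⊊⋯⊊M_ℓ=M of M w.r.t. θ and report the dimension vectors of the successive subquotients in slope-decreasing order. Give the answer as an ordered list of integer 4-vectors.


Interval decomposition of M: I[1,1], I[1,3], I[3,3], I[3,4].
HN type (ℓ=4): μ^(1)=18; μ^(2)=-2/3; μ^(3)=-3; μ^(4)=-13/2

((1, 0, 0, 0); (1, 1, 1, 0); (0, 0, 1, 0); (0, 0, 1, 1))


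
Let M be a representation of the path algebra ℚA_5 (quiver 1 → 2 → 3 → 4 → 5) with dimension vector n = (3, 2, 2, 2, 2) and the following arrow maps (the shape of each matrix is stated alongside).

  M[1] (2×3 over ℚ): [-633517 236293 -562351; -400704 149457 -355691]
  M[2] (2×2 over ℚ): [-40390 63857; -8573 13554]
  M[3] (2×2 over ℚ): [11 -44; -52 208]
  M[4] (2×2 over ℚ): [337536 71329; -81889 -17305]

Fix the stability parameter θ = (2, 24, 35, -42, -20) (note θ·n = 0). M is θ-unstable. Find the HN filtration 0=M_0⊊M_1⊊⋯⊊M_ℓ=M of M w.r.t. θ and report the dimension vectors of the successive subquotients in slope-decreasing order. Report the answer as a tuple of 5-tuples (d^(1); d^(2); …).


Interval decomposition of M: I[1,1], I[1,3], I[1,5], I[4,5].
HN type (ℓ=6): μ^(1)=35; μ^(2)=24; μ^(3)=2; μ^(4)=-1/5; μ^(5)=-20; μ^(6)=-42

((0, 0, 1, 0, 0); (0, 1, 0, 0, 0); (2, 0, 0, 0, 0); (1, 1, 1, 1, 1); (0, 0, 0, 0, 1); (0, 0, 0, 1, 0))
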